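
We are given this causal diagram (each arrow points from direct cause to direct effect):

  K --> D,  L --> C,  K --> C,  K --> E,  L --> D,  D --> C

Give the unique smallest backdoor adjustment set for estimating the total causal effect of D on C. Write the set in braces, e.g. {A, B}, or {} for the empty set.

{K, L}

Variables eligible for adjustment (non-descendants of D, excluding D and C): {E, K, L}.
Backdoor paths from D to C:
  P1: D <- L -> C
  P2: D <- K -> C
The empty set is not sufficient: P1 (D <- L -> C) has no collider blocking it and no conditioned non-collider, so it is open.
Try {K, L}:
  P1: blocked at fork node L ∈ conditioning set.
  P2: blocked at fork node K ∈ conditioning set.
{K, L} contains no descendant of D and blocks every backdoor path.
Every element of {K, L} is needed (dropping K leaves P2 open; dropping L leaves P1 open), so no proper subset is valid.
Among all size-2 subsets of the eligible variables, only {K, L} blocks every backdoor path, so it is the unique smallest valid adjustment set.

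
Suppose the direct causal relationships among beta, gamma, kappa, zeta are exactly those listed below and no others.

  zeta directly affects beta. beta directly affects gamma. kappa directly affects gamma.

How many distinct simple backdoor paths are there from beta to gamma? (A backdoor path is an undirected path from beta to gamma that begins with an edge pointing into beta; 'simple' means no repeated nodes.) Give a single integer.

A backdoor path from beta to gamma is any simple undirected path whose first edge points into beta (i.e. leaves beta via a parent).
Parents of beta: {zeta}.
No simple path from any parent of beta reaches gamma without revisiting beta, so there are no backdoor paths.

0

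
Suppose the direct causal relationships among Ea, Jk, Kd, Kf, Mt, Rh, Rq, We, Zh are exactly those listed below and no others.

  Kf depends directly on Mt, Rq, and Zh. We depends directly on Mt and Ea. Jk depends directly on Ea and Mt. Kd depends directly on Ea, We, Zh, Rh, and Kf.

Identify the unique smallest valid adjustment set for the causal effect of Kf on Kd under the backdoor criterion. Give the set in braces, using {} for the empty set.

{Mt, Zh}

Variables eligible for adjustment (non-descendants of Kf, excluding Kf and Kd): {Ea, Jk, Mt, Rh, Rq, We, Zh}.
Backdoor paths from Kf to Kd:
  P1: Kf <- Mt -> Jk <- Ea -> We -> Kd
  P2: Kf <- Mt -> Jk <- Ea -> Kd
  P3: Kf <- Mt -> We <- Ea -> Kd
  P4: Kf <- Mt -> We -> Kd
  P5: Kf <- Zh -> Kd
The empty set is not sufficient: P4 (Kf <- Mt -> We -> Kd) has no collider blocking it and no conditioned non-collider, so it is open.
Try {Mt, Zh}:
  P1: blocked at fork node Mt ∈ conditioning set.
  P2: blocked at fork node Mt ∈ conditioning set.
  P3: blocked at fork node Mt ∈ conditioning set.
  P4: blocked at fork node Mt ∈ conditioning set.
  P5: blocked at fork node Zh ∈ conditioning set.
{Mt, Zh} contains no descendant of Kf and blocks every backdoor path.
Every element of {Mt, Zh} is needed (dropping Mt leaves P4 open; dropping Zh leaves P5 open), so no proper subset is valid.
Among all size-2 subsets of the eligible variables, only {Mt, Zh} blocks every backdoor path, so it is the unique smallest valid adjustment set.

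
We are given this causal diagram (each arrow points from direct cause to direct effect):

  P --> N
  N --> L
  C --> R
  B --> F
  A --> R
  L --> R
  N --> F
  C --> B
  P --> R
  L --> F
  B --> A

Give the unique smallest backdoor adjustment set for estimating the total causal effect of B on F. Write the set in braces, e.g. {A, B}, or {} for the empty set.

Variables eligible for adjustment (non-descendants of B, excluding B and F): {C, L, N, P}.
Backdoor paths from B to F:
  P1: B <- C -> R <- P -> N -> L -> F
  P2: B <- C -> R <- P -> N -> F
  P3: B <- C -> R <- L <- N -> F
  P4: B <- C -> R <- L -> F
Each backdoor path contains an unconditioned collider, so every path is already blocked with the empty conditioning set:
  P1: blocked at collider R (neither it nor any descendant is in the conditioning set).
  P2: blocked at collider R (neither it nor any descendant is in the conditioning set).
  P3: blocked at collider R (neither it nor any descendant is in the conditioning set).
  P4: blocked at collider R (neither it nor any descendant is in the conditioning set).
The empty set is therefore the unique smallest valid set.

{}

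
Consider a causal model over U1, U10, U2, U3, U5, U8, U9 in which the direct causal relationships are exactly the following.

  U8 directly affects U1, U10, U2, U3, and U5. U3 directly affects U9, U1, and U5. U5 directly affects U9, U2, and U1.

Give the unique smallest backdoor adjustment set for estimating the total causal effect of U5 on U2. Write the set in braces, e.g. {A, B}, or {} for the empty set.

Variables eligible for adjustment (non-descendants of U5, excluding U5 and U2): {U10, U3, U8}.
Backdoor paths from U5 to U2:
  P1: U5 <- U8 -> U2
  P2: U5 <- U3 <- U8 -> U2
  P3: U5 <- U3 -> U1 <- U8 -> U2
The empty set is not sufficient: P1 (U5 <- U8 -> U2) has no collider blocking it and no conditioned non-collider, so it is open.
Try {U8}:
  P1: blocked at fork node U8 ∈ conditioning set.
  P2: blocked at fork node U8 ∈ conditioning set.
  P3: blocked at collider U1 (neither it nor any descendant is in the conditioning set).
{U8} contains no descendant of U5 and blocks every backdoor path.
No other singleton works — e.g. {U3} leaves P1 open — so {U8} is the unique smallest valid adjustment set.

{U8}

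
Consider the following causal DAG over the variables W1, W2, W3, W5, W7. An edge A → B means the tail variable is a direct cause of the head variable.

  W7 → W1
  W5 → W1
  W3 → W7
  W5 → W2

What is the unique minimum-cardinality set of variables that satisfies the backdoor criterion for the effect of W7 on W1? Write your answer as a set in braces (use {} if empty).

Variables eligible for adjustment (non-descendants of W7, excluding W7 and W1): {W2, W3, W5}.
Backdoor paths from W7 to W1:
  (none)
With no backdoor paths the empty set already satisfies the criterion, and it is trivially minimal.

{}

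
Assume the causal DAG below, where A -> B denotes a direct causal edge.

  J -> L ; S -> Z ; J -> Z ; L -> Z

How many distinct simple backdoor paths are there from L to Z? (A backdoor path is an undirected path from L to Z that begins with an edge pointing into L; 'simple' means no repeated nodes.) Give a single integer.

A backdoor path from L to Z is any simple undirected path whose first edge points into L (i.e. leaves L via a parent).
Parents of L: {J}.
Enumerating:
  P1: L <- J -> Z
That exhausts the simple backdoor paths. Count: 1.

1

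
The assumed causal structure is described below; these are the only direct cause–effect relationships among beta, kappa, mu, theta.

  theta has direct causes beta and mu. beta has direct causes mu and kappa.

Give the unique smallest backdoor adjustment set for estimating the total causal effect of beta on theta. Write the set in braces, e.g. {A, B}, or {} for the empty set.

{mu}

Variables eligible for adjustment (non-descendants of beta, excluding beta and theta): {kappa, mu}.
Backdoor paths from beta to theta:
  P1: beta <- mu -> theta
The empty set is not sufficient: P1 (beta <- mu -> theta) has no collider blocking it and no conditioned non-collider, so it is open.
Try {mu}:
  P1: blocked at fork node mu ∈ conditioning set.
{mu} contains no descendant of beta and blocks every backdoor path.
No other singleton works — e.g. {kappa} leaves P1 open — so {mu} is the unique smallest valid adjustment set.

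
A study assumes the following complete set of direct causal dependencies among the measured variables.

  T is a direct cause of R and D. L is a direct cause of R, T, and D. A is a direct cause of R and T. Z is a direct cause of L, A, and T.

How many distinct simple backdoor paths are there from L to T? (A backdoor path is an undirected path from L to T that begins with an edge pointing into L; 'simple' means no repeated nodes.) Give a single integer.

A backdoor path from L to T is any simple undirected path whose first edge points into L (i.e. leaves L via a parent).
Parents of L: {Z}.
Enumerating:
  P1: L <- Z -> A -> T
  P2: L <- Z -> A -> R <- T
  P3: L <- Z -> T
That exhausts the simple backdoor paths. Count: 3.

3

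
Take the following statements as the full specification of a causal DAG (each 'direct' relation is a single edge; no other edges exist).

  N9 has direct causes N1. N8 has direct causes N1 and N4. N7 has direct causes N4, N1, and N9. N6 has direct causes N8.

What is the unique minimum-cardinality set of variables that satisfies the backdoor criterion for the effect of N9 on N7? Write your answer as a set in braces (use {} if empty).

Variables eligible for adjustment (non-descendants of N9, excluding N9 and N7): {N1, N4, N6, N8}.
Backdoor paths from N9 to N7:
  P1: N9 <- N1 -> N8 <- N4 -> N7
  P2: N9 <- N1 -> N7
The empty set is not sufficient: P2 (N9 <- N1 -> N7) has no collider blocking it and no conditioned non-collider, so it is open.
Try {N1}:
  P1: blocked at fork node N1 ∈ conditioning set.
  P2: blocked at fork node N1 ∈ conditioning set.
{N1} contains no descendant of N9 and blocks every backdoor path.
No other singleton works — e.g. {N4} leaves P2 open — so {N1} is the unique smallest valid adjustment set.

{N1}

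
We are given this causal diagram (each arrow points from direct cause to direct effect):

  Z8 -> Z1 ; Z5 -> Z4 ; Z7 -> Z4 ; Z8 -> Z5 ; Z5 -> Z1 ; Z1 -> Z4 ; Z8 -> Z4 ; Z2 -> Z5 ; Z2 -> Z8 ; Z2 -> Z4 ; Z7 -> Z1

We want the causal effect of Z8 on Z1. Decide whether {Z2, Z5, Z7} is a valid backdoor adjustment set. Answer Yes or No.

Backdoor paths from Z8 to Z1 (paths whose first edge points into Z8):
  P1: Z8 <- Z2 -> Z5 -> Z1
  P2: Z8 <- Z2 -> Z5 -> Z4 <- Z7 -> Z1
  P3: Z8 <- Z2 -> Z5 -> Z4 <- Z1
  P4: Z8 <- Z2 -> Z4 <- Z7 -> Z1
  P5: Z8 <- Z2 -> Z4 <- Z5 -> Z1
  P6: Z8 <- Z2 -> Z4 <- Z1
Condition 1 (no descendant of Z8 in the set): FAILS — Z5 is a descendant of Z8.
Condition 2 (every backdoor path blocked by {Z2, Z5, Z7}):
  P1: blocked at fork node Z2 ∈ conditioning set.
  P2: blocked at fork node Z2 ∈ conditioning set.
  P3: blocked at fork node Z2 ∈ conditioning set.
  P4: blocked at fork node Z2 ∈ conditioning set.
  P5: blocked at fork node Z2 ∈ conditioning set.
  P6: blocked at fork node Z2 ∈ conditioning set.
{Z2, Z5, Z7} does not satisfy the backdoor criterion.

No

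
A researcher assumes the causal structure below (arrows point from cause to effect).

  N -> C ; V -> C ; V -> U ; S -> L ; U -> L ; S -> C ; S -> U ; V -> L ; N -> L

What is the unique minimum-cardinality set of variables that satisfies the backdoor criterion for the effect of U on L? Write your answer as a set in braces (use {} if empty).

Variables eligible for adjustment (non-descendants of U, excluding U and L): {C, N, S, V}.
Backdoor paths from U to L:
  P1: U <- S -> L
  P2: U <- S -> C <- V -> L
  P3: U <- S -> C <- N -> L
  P4: U <- V -> L
  P5: U <- V -> C <- S -> L
  P6: U <- V -> C <- N -> L
The empty set is not sufficient: P1 (U <- S -> L) has no collider blocking it and no conditioned non-collider, so it is open.
Try {S, V}:
  P1: blocked at fork node S ∈ conditioning set.
  P2: blocked at fork node S ∈ conditioning set.
  P3: blocked at fork node S ∈ conditioning set.
  P4: blocked at fork node V ∈ conditioning set.
  P5: blocked at fork node V ∈ conditioning set.
  P6: blocked at fork node V ∈ conditioning set.
{S, V} contains no descendant of U and blocks every backdoor path.
Every element of {S, V} is needed (dropping S leaves P1 open; dropping V leaves P4 open), so no proper subset is valid.
Among all size-2 subsets of the eligible variables, only {S, V} blocks every backdoor path, so it is the unique smallest valid adjustment set.

{S, V}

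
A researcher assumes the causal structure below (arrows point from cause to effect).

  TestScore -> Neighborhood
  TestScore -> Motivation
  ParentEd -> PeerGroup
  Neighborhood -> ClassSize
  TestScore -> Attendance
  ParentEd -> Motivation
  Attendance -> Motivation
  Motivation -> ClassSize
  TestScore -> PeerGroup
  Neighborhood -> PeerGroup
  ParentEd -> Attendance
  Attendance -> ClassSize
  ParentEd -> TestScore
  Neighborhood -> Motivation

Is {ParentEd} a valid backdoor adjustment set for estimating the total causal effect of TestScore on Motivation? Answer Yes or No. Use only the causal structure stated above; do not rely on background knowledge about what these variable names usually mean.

Backdoor paths from TestScore to Motivation (paths whose first edge points into TestScore):
  P1: TestScore <- ParentEd -> Attendance -> Motivation
  P2: TestScore <- ParentEd -> Attendance -> ClassSize <- Neighborhood -> Motivation
  P3: TestScore <- ParentEd -> Attendance -> ClassSize <- Motivation
  P4: TestScore <- ParentEd -> Motivation
  P5: TestScore <- ParentEd -> PeerGroup <- Neighborhood -> Motivation
  P6: TestScore <- ParentEd -> PeerGroup <- Neighborhood -> ClassSize <- Attendance -> Motivation
  P7: TestScore <- ParentEd -> PeerGroup <- Neighborhood -> ClassSize <- Motivation
Condition 1 (no descendant of TestScore in the set): holds — descendants of TestScore are {Attendance, ClassSize, Motivation, Neighborhood, PeerGroup}; none are in {ParentEd}.
Condition 2 (every backdoor path blocked by {ParentEd}):
  P1: blocked at fork node ParentEd ∈ conditioning set.
  P2: blocked at fork node ParentEd ∈ conditioning set.
  P3: blocked at fork node ParentEd ∈ conditioning set.
  P4: blocked at fork node ParentEd ∈ conditioning set.
  P5: blocked at fork node ParentEd ∈ conditioning set.
  P6: blocked at fork node ParentEd ∈ conditioning set.
  P7: blocked at fork node ParentEd ∈ conditioning set.
{ParentEd} satisfies the backdoor criterion.

Yes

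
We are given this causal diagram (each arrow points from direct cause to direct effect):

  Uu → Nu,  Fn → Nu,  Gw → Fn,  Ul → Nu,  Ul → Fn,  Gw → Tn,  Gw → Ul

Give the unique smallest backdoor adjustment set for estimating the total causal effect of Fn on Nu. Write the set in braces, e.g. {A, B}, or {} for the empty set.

Variables eligible for adjustment (non-descendants of Fn, excluding Fn and Nu): {Gw, Tn, Ul, Uu}.
Backdoor paths from Fn to Nu:
  P1: Fn <- Gw -> Ul -> Nu
  P2: Fn <- Ul -> Nu
The empty set is not sufficient: P1 (Fn <- Gw -> Ul -> Nu) has no collider blocking it and no conditioned non-collider, so it is open.
Try {Ul}:
  P1: blocked at chain node Ul ∈ conditioning set.
  P2: blocked at fork node Ul ∈ conditioning set.
{Ul} contains no descendant of Fn and blocks every backdoor path.
No other singleton works — e.g. {Gw} leaves P2 open — so {Ul} is the unique smallest valid adjustment set.

{Ul}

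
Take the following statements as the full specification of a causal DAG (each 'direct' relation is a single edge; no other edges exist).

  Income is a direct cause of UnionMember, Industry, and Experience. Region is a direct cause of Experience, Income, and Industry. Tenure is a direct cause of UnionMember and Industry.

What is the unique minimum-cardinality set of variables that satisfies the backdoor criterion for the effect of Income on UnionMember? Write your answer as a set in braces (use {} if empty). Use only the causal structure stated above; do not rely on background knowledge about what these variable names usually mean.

{}

Variables eligible for adjustment (non-descendants of Income, excluding Income and UnionMember): {Region, Tenure}.
Backdoor paths from Income to UnionMember:
  P1: Income <- Region -> Industry <- Tenure -> UnionMember
Each backdoor path contains an unconditioned collider, so every path is already blocked with the empty conditioning set:
  P1: blocked at collider Industry (neither it nor any descendant is in the conditioning set).
The empty set is therefore the unique smallest valid set.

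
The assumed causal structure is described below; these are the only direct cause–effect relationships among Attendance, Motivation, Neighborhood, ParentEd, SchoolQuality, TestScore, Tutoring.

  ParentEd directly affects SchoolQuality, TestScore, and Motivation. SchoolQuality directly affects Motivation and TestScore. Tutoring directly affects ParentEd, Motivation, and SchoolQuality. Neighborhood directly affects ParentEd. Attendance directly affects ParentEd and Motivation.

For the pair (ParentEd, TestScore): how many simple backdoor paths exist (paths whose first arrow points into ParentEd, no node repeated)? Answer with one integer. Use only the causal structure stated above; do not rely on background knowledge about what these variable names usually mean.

4

A backdoor path from ParentEd to TestScore is any simple undirected path whose first edge points into ParentEd (i.e. leaves ParentEd via a parent).
Parents of ParentEd: {Attendance, Neighborhood, Tutoring}.
Enumerating:
  P1: ParentEd <- Attendance -> Motivation <- Tutoring -> SchoolQuality -> TestScore
  P2: ParentEd <- Attendance -> Motivation <- SchoolQuality -> TestScore
  P3: ParentEd <- Tutoring -> SchoolQuality -> TestScore
  P4: ParentEd <- Tutoring -> Motivation <- SchoolQuality -> TestScore
That exhausts the simple backdoor paths. Count: 4.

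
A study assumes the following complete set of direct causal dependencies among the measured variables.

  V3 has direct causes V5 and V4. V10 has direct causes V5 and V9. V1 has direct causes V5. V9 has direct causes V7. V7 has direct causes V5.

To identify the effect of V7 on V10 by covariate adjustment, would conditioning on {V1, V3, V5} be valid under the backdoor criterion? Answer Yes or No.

Backdoor paths from V7 to V10 (paths whose first edge points into V7):
  P1: V7 <- V5 -> V10
Condition 1 (no descendant of V7 in the set): holds — descendants of V7 are {V10, V9}; none are in {V1, V3, V5}.
Condition 2 (every backdoor path blocked by {V1, V3, V5}):
  P1: blocked at fork node V5 ∈ conditioning set.
{V1, V3, V5} satisfies the backdoor criterion.

Yes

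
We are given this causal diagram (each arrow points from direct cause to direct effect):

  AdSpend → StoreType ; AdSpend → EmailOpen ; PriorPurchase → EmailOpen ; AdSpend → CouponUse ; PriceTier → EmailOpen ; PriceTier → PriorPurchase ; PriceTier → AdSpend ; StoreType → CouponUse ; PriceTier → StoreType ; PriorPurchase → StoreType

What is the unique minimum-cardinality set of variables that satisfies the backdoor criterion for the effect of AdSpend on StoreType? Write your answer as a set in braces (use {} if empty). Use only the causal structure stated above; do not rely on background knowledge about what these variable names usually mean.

{PriceTier}

Variables eligible for adjustment (non-descendants of AdSpend, excluding AdSpend and StoreType): {PriceTier, PriorPurchase}.
Backdoor paths from AdSpend to StoreType:
  P1: AdSpend <- PriceTier -> PriorPurchase -> StoreType
  P2: AdSpend <- PriceTier -> EmailOpen <- PriorPurchase -> StoreType
  P3: AdSpend <- PriceTier -> StoreType
The empty set is not sufficient: P1 (AdSpend <- PriceTier -> PriorPurchase -> StoreType) has no collider blocking it and no conditioned non-collider, so it is open.
Try {PriceTier}:
  P1: blocked at fork node PriceTier ∈ conditioning set.
  P2: blocked at fork node PriceTier ∈ conditioning set.
  P3: blocked at fork node PriceTier ∈ conditioning set.
{PriceTier} contains no descendant of AdSpend and blocks every backdoor path.
No other singleton works — e.g. {PriorPurchase} leaves P3 open — so {PriceTier} is the unique smallest valid adjustment set.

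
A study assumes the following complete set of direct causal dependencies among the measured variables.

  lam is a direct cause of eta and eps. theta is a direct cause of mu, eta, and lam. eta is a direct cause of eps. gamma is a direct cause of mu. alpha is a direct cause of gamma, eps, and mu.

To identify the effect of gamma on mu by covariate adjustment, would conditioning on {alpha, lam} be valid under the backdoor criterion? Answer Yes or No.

Yes

Backdoor paths from gamma to mu (paths whose first edge points into gamma):
  P1: gamma <- alpha -> mu
  P2: gamma <- alpha -> eps <- lam <- theta -> mu
  P3: gamma <- alpha -> eps <- lam -> eta <- theta -> mu
  P4: gamma <- alpha -> eps <- eta <- theta -> mu
  P5: gamma <- alpha -> eps <- eta <- lam <- theta -> mu
Condition 1 (no descendant of gamma in the set): holds — descendants of gamma are {mu}; none are in {alpha, lam}.
Condition 2 (every backdoor path blocked by {alpha, lam}):
  P1: blocked at fork node alpha ∈ conditioning set.
  P2: blocked at fork node alpha ∈ conditioning set.
  P3: blocked at fork node alpha ∈ conditioning set.
  P4: blocked at fork node alpha ∈ conditioning set.
  P5: blocked at fork node alpha ∈ conditioning set.
{alpha, lam} satisfies the backdoor criterion.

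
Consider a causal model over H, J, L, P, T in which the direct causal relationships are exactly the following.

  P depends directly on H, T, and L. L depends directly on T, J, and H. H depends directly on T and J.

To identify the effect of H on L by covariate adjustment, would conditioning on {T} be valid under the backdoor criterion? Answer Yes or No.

No

Backdoor paths from H to L (paths whose first edge points into H):
  P1: H <- J -> L
  P2: H <- T -> L
  P3: H <- T -> P <- L
Condition 1 (no descendant of H in the set): holds — descendants of H are {L, P}; none are in {T}.
Condition 2 (every backdoor path blocked by {T}):
  P1: open — no interior node is in the conditioning set.
  P2: blocked at fork node T ∈ conditioning set.
  P3: blocked at fork node T ∈ conditioning set.
{T} does not satisfy the backdoor criterion.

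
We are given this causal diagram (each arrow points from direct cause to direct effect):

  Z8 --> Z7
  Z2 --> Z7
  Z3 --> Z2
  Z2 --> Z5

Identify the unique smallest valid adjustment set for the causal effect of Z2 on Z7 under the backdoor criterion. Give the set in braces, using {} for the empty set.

{}

Variables eligible for adjustment (non-descendants of Z2, excluding Z2 and Z7): {Z3, Z8}.
Backdoor paths from Z2 to Z7:
  (none)
With no backdoor paths the empty set already satisfies the criterion, and it is trivially minimal.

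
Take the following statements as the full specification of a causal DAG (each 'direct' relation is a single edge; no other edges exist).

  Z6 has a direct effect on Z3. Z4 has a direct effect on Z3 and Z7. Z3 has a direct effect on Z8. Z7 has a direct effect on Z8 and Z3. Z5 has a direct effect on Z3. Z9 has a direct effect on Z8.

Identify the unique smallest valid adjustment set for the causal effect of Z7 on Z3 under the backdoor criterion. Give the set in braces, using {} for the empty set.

{Z4}

Variables eligible for adjustment (non-descendants of Z7, excluding Z7 and Z3): {Z4, Z5, Z6, Z9}.
Backdoor paths from Z7 to Z3:
  P1: Z7 <- Z4 -> Z3
The empty set is not sufficient: P1 (Z7 <- Z4 -> Z3) has no collider blocking it and no conditioned non-collider, so it is open.
Try {Z4}:
  P1: blocked at fork node Z4 ∈ conditioning set.
{Z4} contains no descendant of Z7 and blocks every backdoor path.
No other singleton works — e.g. {Z9} leaves P1 open — so {Z4} is the unique smallest valid adjustment set.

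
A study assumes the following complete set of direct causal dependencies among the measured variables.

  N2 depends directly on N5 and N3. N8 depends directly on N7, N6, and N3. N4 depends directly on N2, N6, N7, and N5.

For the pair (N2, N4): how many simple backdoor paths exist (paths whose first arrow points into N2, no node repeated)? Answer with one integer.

3

A backdoor path from N2 to N4 is any simple undirected path whose first edge points into N2 (i.e. leaves N2 via a parent).
Parents of N2: {N3, N5}.
Enumerating:
  P1: N2 <- N5 -> N4
  P2: N2 <- N3 -> N8 <- N6 -> N4
  P3: N2 <- N3 -> N8 <- N7 -> N4
That exhausts the simple backdoor paths. Count: 3.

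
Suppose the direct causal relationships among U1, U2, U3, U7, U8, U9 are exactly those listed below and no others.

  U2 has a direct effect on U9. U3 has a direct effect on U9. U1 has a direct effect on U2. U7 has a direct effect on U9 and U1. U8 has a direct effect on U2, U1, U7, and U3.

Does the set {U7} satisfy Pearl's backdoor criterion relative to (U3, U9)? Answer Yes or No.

Backdoor paths from U3 to U9 (paths whose first edge points into U3):
  P1: U3 <- U8 -> U7 -> U1 -> U2 -> U9
  P2: U3 <- U8 -> U7 -> U9
  P3: U3 <- U8 -> U1 <- U7 -> U9
  P4: U3 <- U8 -> U1 -> U2 -> U9
  P5: U3 <- U8 -> U2 <- U1 <- U7 -> U9
  P6: U3 <- U8 -> U2 -> U9
Condition 1 (no descendant of U3 in the set): holds — descendants of U3 are {U9}; none are in {U7}.
Condition 2 (every backdoor path blocked by {U7}):
  P1: blocked at chain node U7 ∈ conditioning set.
  P2: blocked at chain node U7 ∈ conditioning set.
  P3: blocked at collider U1 (neither it nor any descendant is in the conditioning set).
  P4: open — no interior node is in the conditioning set.
  P5: blocked at collider U2 (neither it nor any descendant is in the conditioning set).
  P6: open — no interior node is in the conditioning set.
{U7} does not satisfy the backdoor criterion.

No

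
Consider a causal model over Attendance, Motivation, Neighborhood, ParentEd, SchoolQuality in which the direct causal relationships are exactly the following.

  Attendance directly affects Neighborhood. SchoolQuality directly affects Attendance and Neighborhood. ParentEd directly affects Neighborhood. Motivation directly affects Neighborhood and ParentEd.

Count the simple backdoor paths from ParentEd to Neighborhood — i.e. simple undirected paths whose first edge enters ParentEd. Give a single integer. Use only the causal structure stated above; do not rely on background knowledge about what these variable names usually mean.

A backdoor path from ParentEd to Neighborhood is any simple undirected path whose first edge points into ParentEd (i.e. leaves ParentEd via a parent).
Parents of ParentEd: {Motivation}.
Enumerating:
  P1: ParentEd <- Motivation -> Neighborhood
That exhausts the simple backdoor paths. Count: 1.

1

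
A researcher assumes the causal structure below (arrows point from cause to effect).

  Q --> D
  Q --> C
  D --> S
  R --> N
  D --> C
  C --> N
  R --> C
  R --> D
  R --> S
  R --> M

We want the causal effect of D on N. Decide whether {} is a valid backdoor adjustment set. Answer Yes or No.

Backdoor paths from D to N (paths whose first edge points into D):
  P1: D <- R -> C -> N
  P2: D <- R -> N
  P3: D <- Q -> C <- R -> N
  P4: D <- Q -> C -> N
Condition 1 (no descendant of D in the set): holds — descendants of D are {C, N, S}; none are in {}.
Condition 2 (every backdoor path blocked by {}):
  P1: open — no interior node is in the conditioning set.
  P2: open — no interior node is in the conditioning set.
  P3: blocked at collider C (neither it nor any descendant is in the conditioning set).
  P4: open — no interior node is in the conditioning set.
{} does not satisfy the backdoor criterion.

No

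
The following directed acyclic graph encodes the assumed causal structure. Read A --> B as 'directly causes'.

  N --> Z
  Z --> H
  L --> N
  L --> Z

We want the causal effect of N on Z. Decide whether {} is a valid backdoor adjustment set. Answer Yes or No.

Backdoor paths from N to Z (paths whose first edge points into N):
  P1: N <- L -> Z
Condition 1 (no descendant of N in the set): holds — descendants of N are {H, Z}; none are in {}.
Condition 2 (every backdoor path blocked by {}):
  P1: open — no interior node is in the conditioning set.
{} does not satisfy the backdoor criterion.

No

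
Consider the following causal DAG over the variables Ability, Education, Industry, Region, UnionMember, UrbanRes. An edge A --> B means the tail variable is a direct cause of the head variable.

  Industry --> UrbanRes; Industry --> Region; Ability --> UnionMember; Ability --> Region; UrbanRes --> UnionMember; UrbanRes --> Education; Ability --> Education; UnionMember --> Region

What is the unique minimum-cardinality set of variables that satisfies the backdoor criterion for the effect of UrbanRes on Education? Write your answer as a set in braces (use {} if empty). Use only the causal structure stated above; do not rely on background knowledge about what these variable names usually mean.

{}

Variables eligible for adjustment (non-descendants of UrbanRes, excluding UrbanRes and Education): {Ability, Industry}.
Backdoor paths from UrbanRes to Education:
  P1: UrbanRes <- Industry -> Region <- Ability -> Education
  P2: UrbanRes <- Industry -> Region <- UnionMember <- Ability -> Education
Each backdoor path contains an unconditioned collider, so every path is already blocked with the empty conditioning set:
  P1: blocked at collider Region (neither it nor any descendant is in the conditioning set).
  P2: blocked at collider Region (neither it nor any descendant is in the conditioning set).
The empty set is therefore the unique smallest valid set.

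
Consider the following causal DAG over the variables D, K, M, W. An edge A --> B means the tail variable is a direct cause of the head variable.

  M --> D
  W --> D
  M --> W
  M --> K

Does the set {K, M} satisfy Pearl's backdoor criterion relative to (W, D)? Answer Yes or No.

Yes

Backdoor paths from W to D (paths whose first edge points into W):
  P1: W <- M -> D
Condition 1 (no descendant of W in the set): holds — descendants of W are {D}; none are in {K, M}.
Condition 2 (every backdoor path blocked by {K, M}):
  P1: blocked at fork node M ∈ conditioning set.
{K, M} satisfies the backdoor criterion.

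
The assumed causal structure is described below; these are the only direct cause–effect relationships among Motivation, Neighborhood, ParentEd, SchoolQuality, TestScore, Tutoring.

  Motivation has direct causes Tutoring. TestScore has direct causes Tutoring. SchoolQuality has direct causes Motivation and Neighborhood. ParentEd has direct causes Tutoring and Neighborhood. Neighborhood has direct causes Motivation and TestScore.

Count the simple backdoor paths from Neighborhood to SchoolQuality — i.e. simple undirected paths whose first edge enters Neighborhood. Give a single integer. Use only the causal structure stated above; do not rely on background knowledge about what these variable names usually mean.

2

A backdoor path from Neighborhood to SchoolQuality is any simple undirected path whose first edge points into Neighborhood (i.e. leaves Neighborhood via a parent).
Parents of Neighborhood: {Motivation, TestScore}.
Enumerating:
  P1: Neighborhood <- Motivation -> SchoolQuality
  P2: Neighborhood <- TestScore <- Tutoring -> Motivation -> SchoolQuality
That exhausts the simple backdoor paths. Count: 2.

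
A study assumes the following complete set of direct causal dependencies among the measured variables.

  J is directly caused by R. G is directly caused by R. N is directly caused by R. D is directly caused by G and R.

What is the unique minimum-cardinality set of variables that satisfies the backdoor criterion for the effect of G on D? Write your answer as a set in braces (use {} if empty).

{R}

Variables eligible for adjustment (non-descendants of G, excluding G and D): {J, N, R}.
Backdoor paths from G to D:
  P1: G <- R -> D
The empty set is not sufficient: P1 (G <- R -> D) has no collider blocking it and no conditioned non-collider, so it is open.
Try {R}:
  P1: blocked at fork node R ∈ conditioning set.
{R} contains no descendant of G and blocks every backdoor path.
No other singleton works — e.g. {J} leaves P1 open — so {R} is the unique smallest valid adjustment set.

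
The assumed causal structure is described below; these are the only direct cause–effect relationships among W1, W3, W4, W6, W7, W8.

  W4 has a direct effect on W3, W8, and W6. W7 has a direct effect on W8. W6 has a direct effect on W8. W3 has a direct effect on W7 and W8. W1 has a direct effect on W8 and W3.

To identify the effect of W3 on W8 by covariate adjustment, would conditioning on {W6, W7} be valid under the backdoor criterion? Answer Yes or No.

Backdoor paths from W3 to W8 (paths whose first edge points into W3):
  P1: W3 <- W1 -> W8
  P2: W3 <- W4 -> W6 -> W8
  P3: W3 <- W4 -> W8
Condition 1 (no descendant of W3 in the set): FAILS — W7 is a descendant of W3.
Condition 2 (every backdoor path blocked by {W6, W7}):
  P1: open — no interior node is in the conditioning set.
  P2: blocked at chain node W6 ∈ conditioning set.
  P3: open — no interior node is in the conditioning set.
{W6, W7} does not satisfy the backdoor criterion.

No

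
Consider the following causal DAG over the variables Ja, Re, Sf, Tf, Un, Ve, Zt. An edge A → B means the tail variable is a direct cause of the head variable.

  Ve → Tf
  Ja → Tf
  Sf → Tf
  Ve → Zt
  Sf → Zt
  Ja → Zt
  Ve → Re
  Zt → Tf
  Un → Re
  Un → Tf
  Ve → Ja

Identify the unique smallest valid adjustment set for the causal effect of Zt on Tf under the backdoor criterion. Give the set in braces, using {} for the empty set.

{Ja, Sf, Ve}

Variables eligible for adjustment (non-descendants of Zt, excluding Zt and Tf): {Ja, Re, Sf, Un, Ve}.
Backdoor paths from Zt to Tf:
  P1: Zt <- Ve -> Ja -> Tf
  P2: Zt <- Ve -> Re <- Un -> Tf
  P3: Zt <- Ve -> Tf
  P4: Zt <- Sf -> Tf
  P5: Zt <- Ja <- Ve -> Re <- Un -> Tf
  P6: Zt <- Ja <- Ve -> Tf
  P7: Zt <- Ja -> Tf
The empty set is not sufficient: P1 (Zt <- Ve -> Ja -> Tf) has no collider blocking it and no conditioned non-collider, so it is open.
Try {Ja, Sf, Ve}:
  P1: blocked at fork node Ve ∈ conditioning set.
  P2: blocked at fork node Ve ∈ conditioning set.
  P3: blocked at fork node Ve ∈ conditioning set.
  P4: blocked at fork node Sf ∈ conditioning set.
  P5: blocked at chain node Ja ∈ conditioning set.
  P6: blocked at chain node Ja ∈ conditioning set.
  P7: blocked at fork node Ja ∈ conditioning set.
{Ja, Sf, Ve} contains no descendant of Zt and blocks every backdoor path.
Every element of {Ja, Sf, Ve} is needed (dropping Ja leaves P7 open; dropping Sf leaves P4 open; dropping Ve leaves P3 open), so no proper subset is valid.
Among all size-3 subsets of the eligible variables, only {Ja, Sf, Ve} blocks every backdoor path, so it is the unique smallest valid adjustment set.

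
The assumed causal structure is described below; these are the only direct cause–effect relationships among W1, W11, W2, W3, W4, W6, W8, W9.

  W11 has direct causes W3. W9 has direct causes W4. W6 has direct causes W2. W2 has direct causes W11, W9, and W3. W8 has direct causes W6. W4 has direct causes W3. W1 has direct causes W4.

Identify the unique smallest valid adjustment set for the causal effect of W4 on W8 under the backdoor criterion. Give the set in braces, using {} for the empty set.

{W3}

Variables eligible for adjustment (non-descendants of W4, excluding W4 and W8): {W11, W3}.
Backdoor paths from W4 to W8:
  P1: W4 <- W3 -> W11 -> W2 -> W6 -> W8
  P2: W4 <- W3 -> W2 -> W6 -> W8
The empty set is not sufficient: P1 (W4 <- W3 -> W11 -> W2 -> W6 -> W8) has no collider blocking it and no conditioned non-collider, so it is open.
Try {W3}:
  P1: blocked at fork node W3 ∈ conditioning set.
  P2: blocked at fork node W3 ∈ conditioning set.
{W3} contains no descendant of W4 and blocks every backdoor path.
No other singleton works — e.g. {W11} leaves P2 open — so {W3} is the unique smallest valid adjustment set.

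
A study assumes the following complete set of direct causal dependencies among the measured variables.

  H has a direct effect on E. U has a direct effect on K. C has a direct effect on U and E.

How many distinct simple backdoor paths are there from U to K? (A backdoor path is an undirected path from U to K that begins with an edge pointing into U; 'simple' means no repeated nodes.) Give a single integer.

0

A backdoor path from U to K is any simple undirected path whose first edge points into U (i.e. leaves U via a parent).
Parents of U: {C}.
No simple path from any parent of U reaches K without revisiting U, so there are no backdoor paths.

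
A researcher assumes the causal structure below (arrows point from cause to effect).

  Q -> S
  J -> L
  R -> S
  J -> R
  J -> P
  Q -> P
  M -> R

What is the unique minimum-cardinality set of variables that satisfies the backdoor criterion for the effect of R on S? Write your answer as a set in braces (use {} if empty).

{}

Variables eligible for adjustment (non-descendants of R, excluding R and S): {J, L, M, P, Q}.
Backdoor paths from R to S:
  P1: R <- J -> P <- Q -> S
Each backdoor path contains an unconditioned collider, so every path is already blocked with the empty conditioning set:
  P1: blocked at collider P (neither it nor any descendant is in the conditioning set).
The empty set is therefore the unique smallest valid set.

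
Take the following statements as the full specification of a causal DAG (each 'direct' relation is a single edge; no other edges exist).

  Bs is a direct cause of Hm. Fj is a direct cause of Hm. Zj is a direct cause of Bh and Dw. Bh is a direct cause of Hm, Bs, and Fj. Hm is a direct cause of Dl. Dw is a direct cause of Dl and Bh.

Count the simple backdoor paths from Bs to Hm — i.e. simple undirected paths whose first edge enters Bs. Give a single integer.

A backdoor path from Bs to Hm is any simple undirected path whose first edge points into Bs (i.e. leaves Bs via a parent).
Parents of Bs: {Bh}.
Enumerating:
  P1: Bs <- Bh <- Zj -> Dw -> Dl <- Hm
  P2: Bs <- Bh <- Dw -> Dl <- Hm
  P3: Bs <- Bh -> Fj -> Hm
  P4: Bs <- Bh -> Hm
That exhausts the simple backdoor paths. Count: 4.

4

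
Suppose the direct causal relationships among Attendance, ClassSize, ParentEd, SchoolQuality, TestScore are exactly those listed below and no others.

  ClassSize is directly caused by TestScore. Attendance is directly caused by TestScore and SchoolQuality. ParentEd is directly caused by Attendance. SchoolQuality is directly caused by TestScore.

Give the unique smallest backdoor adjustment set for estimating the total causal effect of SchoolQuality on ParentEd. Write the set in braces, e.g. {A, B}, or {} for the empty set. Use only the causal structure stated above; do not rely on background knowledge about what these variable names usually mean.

{TestScore}

Variables eligible for adjustment (non-descendants of SchoolQuality, excluding SchoolQuality and ParentEd): {ClassSize, TestScore}.
Backdoor paths from SchoolQuality to ParentEd:
  P1: SchoolQuality <- TestScore -> Attendance -> ParentEd
The empty set is not sufficient: P1 (SchoolQuality <- TestScore -> Attendance -> ParentEd) has no collider blocking it and no conditioned non-collider, so it is open.
Try {TestScore}:
  P1: blocked at fork node TestScore ∈ conditioning set.
{TestScore} contains no descendant of SchoolQuality and blocks every backdoor path.
No other singleton works — e.g. {ClassSize} leaves P1 open — so {TestScore} is the unique smallest valid adjustment set.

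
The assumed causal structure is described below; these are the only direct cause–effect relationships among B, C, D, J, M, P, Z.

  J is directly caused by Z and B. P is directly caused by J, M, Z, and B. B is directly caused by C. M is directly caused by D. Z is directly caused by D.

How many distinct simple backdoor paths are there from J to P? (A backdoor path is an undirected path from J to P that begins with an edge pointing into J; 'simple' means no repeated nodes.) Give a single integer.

A backdoor path from J to P is any simple undirected path whose first edge points into J (i.e. leaves J via a parent).
Parents of J: {B, Z}.
Enumerating:
  P1: J <- Z <- D -> M -> P
  P2: J <- Z -> P
  P3: J <- B -> P
That exhausts the simple backdoor paths. Count: 3.

3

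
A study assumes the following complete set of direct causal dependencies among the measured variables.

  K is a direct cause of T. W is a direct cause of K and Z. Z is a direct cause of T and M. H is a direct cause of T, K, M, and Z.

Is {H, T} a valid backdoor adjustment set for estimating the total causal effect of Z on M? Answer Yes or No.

Backdoor paths from Z to M (paths whose first edge points into Z):
  P1: Z <- W -> K <- H -> M
  P2: Z <- W -> K -> T <- H -> M
  P3: Z <- H -> M
Condition 1 (no descendant of Z in the set): FAILS — T is a descendant of Z.
Condition 2 (every backdoor path blocked by {H, T}):
  P1: blocked at fork node H ∈ conditioning set.
  P2: blocked at fork node H ∈ conditioning set.
  P3: blocked at fork node H ∈ conditioning set.
{H, T} does not satisfy the backdoor criterion.

No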